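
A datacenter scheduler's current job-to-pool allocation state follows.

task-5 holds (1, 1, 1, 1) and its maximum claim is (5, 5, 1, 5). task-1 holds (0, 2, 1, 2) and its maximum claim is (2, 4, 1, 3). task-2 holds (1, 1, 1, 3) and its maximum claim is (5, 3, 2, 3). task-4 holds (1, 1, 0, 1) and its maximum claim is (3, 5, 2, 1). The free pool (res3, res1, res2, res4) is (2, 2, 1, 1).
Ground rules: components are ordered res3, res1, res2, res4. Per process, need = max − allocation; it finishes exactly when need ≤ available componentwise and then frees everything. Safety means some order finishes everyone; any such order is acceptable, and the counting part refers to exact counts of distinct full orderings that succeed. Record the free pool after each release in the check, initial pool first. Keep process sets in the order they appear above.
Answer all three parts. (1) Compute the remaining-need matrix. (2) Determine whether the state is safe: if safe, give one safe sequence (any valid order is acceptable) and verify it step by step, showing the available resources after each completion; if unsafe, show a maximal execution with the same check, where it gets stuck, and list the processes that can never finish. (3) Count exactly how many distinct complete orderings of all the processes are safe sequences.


(1) Outstanding need per process (order res3, res1, res2, res4):
  task-5: (4, 4, 0, 4)
  task-1: (2, 2, 0, 1)
  task-2: (4, 2, 1, 0)
  task-4: (2, 4, 2, 0)
(2) UNSAFE — no complete ordering exists.
Key observation: once task-1, task-4 finish, the pool peaks at (3, 5, 2, 4) — and every remaining process still needs more res3 than that.
The run task-1, task-4 cannot be extended any further. Check, step by step:
  pool = (2, 2, 1, 1)
  task-1: need (2, 2, 0, 1) fits (2, 2, 1, 1); releases (0, 2, 1, 2), pool now (2, 4, 2, 3)
  task-4: need (2, 4, 2, 0) fits (2, 4, 2, 3); releases (1, 1, 0, 1), pool now (3, 5, 2, 4)
  task-5 cannot run: need (4, 4, 0, 4) vs free (3, 5, 2, 4) (insufficient res3)
  task-2 cannot run: need (4, 2, 1, 0) vs free (3, 5, 2, 4) (insufficient res3)
Permanently blocked: task-5 and task-2.
(3) Precisely 0 of the possible complete orderings are safe sequences.


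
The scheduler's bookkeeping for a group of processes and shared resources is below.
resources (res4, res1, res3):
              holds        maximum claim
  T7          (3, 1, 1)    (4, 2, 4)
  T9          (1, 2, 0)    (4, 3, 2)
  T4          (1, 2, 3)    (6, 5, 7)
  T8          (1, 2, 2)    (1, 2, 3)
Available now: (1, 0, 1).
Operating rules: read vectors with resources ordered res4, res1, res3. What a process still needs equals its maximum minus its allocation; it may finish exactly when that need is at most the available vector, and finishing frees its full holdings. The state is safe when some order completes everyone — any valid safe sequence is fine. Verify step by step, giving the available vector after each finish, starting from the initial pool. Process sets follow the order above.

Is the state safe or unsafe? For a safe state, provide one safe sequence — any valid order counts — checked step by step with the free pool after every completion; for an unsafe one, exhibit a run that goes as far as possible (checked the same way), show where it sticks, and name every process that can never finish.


The state is SAFE; one workable sequence: T8, T7, T9, T4.
Key observation: T8 is the earliest step where a requested resource binds exactly: need (0, 0, 1), pool (1, 0, 1) at its turn.
Walking it through:
  pool = (1, 0, 1)
  T8 needs (0, 0, 1) <= (1, 0, 1) -> finishes; pool += (1, 2, 2) = (2, 2, 3)
  T7 needs (1, 1, 3) <= (2, 2, 3) -> finishes; pool += (3, 1, 1) = (5, 3, 4)
  T9 needs (3, 1, 2) <= (5, 3, 4) -> finishes; pool += (1, 2, 0) = (6, 5, 4)
  T4 needs (5, 3, 4) <= (6, 5, 4) -> finishes; pool += (1, 2, 3) = (7, 7, 7)


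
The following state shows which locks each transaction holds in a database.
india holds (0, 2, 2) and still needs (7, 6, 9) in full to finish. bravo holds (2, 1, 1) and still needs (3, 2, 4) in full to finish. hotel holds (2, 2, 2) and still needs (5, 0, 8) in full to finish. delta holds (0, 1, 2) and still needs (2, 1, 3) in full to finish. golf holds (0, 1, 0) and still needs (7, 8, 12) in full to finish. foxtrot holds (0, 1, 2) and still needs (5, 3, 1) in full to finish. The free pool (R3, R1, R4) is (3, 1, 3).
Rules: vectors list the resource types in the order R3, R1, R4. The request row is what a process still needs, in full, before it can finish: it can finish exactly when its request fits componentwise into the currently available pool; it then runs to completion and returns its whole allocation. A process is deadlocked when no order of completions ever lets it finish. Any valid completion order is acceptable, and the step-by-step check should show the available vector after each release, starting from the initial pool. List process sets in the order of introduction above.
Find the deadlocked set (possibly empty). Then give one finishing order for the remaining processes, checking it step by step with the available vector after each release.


The deadlocked set is empty.
Key observation: delta leads a chain of completions in which each release enables another process.
One completion order for the rest: delta, bravo, foxtrot, hotel, india, golf. Walking it through:
  pool = (3, 1, 3)
  delta: need (2, 1, 3) fits (3, 1, 3); releases (0, 1, 2), pool now (3, 2, 5)
  bravo: need (3, 2, 4) fits (3, 2, 5); releases (2, 1, 1), pool now (5, 3, 6)
  foxtrot: need (5, 3, 1) fits (5, 3, 6); releases (0, 1, 2), pool now (5, 4, 8)
  hotel: need (5, 0, 8) fits (5, 4, 8); releases (2, 2, 2), pool now (7, 6, 10)
  india: need (7, 6, 9) fits (7, 6, 10); releases (0, 2, 2), pool now (7, 8, 12)
  golf: need (7, 8, 12) fits (7, 8, 12); releases (0, 1, 0), pool now (7, 9, 12)


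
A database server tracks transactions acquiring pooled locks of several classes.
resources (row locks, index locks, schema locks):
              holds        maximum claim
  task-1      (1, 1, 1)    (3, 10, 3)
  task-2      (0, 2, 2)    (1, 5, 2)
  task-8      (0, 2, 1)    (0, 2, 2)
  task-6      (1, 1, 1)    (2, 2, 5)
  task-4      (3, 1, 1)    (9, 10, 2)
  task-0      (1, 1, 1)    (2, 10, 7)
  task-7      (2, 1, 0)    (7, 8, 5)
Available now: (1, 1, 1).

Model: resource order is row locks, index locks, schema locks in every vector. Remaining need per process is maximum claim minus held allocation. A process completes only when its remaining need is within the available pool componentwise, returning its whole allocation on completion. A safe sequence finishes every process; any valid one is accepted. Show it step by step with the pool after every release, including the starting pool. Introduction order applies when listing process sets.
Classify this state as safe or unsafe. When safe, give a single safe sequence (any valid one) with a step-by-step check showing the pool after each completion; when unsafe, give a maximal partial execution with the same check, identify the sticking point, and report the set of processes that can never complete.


The state is UNSAFE.
Key observation: no order helps: past task-8, task-2, task-6, the free pool tops out at (2, 6, 5), below what each blocked process needs in index locks.
A maximal execution: task-8, task-2, task-6 — then nothing else fits. Verifying each step:
  pool = (1, 1, 1)
  task-8 needs (0, 0, 1) <= (1, 1, 1) -> finishes; pool += (0, 2, 1) = (1, 3, 2)
  task-2 needs (1, 3, 0) <= (1, 3, 2) -> finishes; pool += (0, 2, 2) = (1, 5, 4)
  task-6 needs (1, 1, 4) <= (1, 5, 4) -> finishes; pool += (1, 1, 1) = (2, 6, 5)
  task-1 still needs (2, 9, 2) but only (2, 6, 5) is free — short on index locks
  task-4 still needs (6, 9, 1) but only (2, 6, 5) is free — short on row locks and index locks
  task-0 still needs (1, 9, 6) but only (2, 6, 5) is free — short on index locks and schema locks
  task-7 still needs (5, 7, 5) but only (2, 6, 5) is free — short on row locks and index locks
Never able to finish: task-1, task-4, task-0 and task-7.


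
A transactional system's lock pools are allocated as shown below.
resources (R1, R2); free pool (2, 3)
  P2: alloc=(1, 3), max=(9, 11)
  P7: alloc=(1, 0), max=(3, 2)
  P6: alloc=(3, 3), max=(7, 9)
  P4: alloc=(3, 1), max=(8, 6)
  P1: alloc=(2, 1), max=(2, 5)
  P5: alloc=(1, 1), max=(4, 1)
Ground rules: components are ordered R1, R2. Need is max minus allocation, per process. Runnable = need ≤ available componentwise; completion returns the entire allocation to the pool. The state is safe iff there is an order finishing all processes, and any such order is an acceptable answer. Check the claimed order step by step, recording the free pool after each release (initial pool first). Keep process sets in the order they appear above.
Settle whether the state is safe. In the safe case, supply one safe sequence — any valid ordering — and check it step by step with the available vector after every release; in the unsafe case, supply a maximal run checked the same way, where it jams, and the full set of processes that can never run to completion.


SAFE, for example via the order P7, P5, P1, P4, P6, P2.
Key observation: the order's first zero-slack moment is P7 ((2, 2) needed, (2, 3) free — a requested resource with nothing to spare).
Check, step by step:
  pool = (2, 3)
  P7: need (2, 2) fits (2, 3); releases (1, 0), pool now (3, 3)
  P5: need (3, 0) fits (3, 3); releases (1, 1), pool now (4, 4)
  P1: need (0, 4) fits (4, 4); releases (2, 1), pool now (6, 5)
  P4: need (5, 5) fits (6, 5); releases (3, 1), pool now (9, 6)
  P6: need (4, 6) fits (9, 6); releases (3, 3), pool now (12, 9)
  P2: need (8, 8) fits (12, 9); releases (1, 3), pool now (13, 12)


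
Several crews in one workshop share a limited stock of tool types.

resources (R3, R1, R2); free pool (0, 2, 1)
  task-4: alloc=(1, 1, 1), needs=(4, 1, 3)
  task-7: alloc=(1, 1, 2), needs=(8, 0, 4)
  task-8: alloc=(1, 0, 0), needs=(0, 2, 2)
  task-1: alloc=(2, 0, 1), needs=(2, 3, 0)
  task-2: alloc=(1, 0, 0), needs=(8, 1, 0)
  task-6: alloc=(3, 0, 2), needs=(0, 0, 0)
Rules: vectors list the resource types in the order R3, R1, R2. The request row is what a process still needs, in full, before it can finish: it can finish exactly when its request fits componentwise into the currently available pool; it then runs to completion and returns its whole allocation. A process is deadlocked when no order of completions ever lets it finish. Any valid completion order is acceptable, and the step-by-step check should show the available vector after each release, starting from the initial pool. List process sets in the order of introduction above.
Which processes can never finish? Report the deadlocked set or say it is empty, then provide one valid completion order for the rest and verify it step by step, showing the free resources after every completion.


Deadlocked set: task-7 and task-2.
Key observation: no order helps: past task-6, task-8, task-4, task-1, the free pool tops out at (7, 3, 5), below what each blocked process needs in R3.
The rest can finish in the order task-6, task-8, task-4, task-1. Step-by-step check:
  pool = (0, 2, 1)
  run task-6 (needs (0, 0, 0), free (0, 2, 1)); after release of (3, 0, 2) the pool is (3, 2, 3)
  run task-8 (needs (0, 2, 2), free (3, 2, 3)); after release of (1, 0, 0) the pool is (4, 2, 3)
  run task-4 (needs (4, 1, 3), free (4, 2, 3)); after release of (1, 1, 1) the pool is (5, 3, 4)
  run task-1 (needs (2, 3, 0), free (5, 3, 4)); after release of (2, 0, 1) the pool is (7, 3, 5)
The stuck group stays short no matter what:
  blocked: task-7 wants (8, 0, 4), pool (7, 3, 5) — not enough R3
  blocked: task-2 wants (8, 1, 0), pool (7, 3, 5) — not enough R3


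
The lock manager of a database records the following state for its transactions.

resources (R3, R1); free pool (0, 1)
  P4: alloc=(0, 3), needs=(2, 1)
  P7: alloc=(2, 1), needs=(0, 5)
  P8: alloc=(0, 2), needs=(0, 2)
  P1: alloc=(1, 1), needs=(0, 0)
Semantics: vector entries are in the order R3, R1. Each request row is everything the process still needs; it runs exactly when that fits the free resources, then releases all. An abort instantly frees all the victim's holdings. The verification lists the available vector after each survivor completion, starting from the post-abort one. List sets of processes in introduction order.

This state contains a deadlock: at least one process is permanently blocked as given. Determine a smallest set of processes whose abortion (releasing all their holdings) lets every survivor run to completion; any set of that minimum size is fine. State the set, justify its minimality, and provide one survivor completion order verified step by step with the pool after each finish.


Minimum abort set: P7.
Key observation: the deadlocked P4 becomes finishable only because P7 released (2, 1); it completes at step 2 below.
No smaller set exists: with zero aborts the deadlock remains.
Survivors finish in the order: P1, P4, P8. Verifying each step (pool after the aborts first):
  pool = (2, 2)
  run P1 (needs (0, 0), free (2, 2)); after release of (1, 1) the pool is (3, 3)
  run P4 (needs (2, 1), free (3, 3)); after release of (0, 3) the pool is (3, 6)
  run P8 (needs (0, 2), free (3, 6)); after release of (0, 2) the pool is (3, 8)


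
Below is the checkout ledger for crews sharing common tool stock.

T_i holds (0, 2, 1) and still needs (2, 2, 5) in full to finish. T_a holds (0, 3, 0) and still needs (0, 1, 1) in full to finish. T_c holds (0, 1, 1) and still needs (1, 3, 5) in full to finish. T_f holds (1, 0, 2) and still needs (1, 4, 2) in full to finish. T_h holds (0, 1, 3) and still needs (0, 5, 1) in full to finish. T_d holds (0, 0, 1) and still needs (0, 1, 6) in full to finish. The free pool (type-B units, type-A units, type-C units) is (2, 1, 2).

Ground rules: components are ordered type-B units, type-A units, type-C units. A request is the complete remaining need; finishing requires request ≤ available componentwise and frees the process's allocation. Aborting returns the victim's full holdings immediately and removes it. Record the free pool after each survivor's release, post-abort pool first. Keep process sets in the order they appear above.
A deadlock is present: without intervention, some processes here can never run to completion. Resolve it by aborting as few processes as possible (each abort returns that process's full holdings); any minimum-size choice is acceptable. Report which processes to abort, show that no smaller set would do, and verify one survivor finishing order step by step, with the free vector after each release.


Abort T_c.
Key observation: T_h was stuck for good until T_c gave back (0, 1, 1); in the order shown it finishes at step 2.
Why nothing smaller works: aborting no one leaves the state deadlocked as given.
One survivor order: T_a, T_h, T_f, T_i, T_d. Step-by-step check (post-abort pool first):
  pool = (2, 2, 3)
  T_a: need (0, 1, 1) fits (2, 2, 3); releases (0, 3, 0), pool now (2, 5, 3)
  T_h: need (0, 5, 1) fits (2, 5, 3); releases (0, 1, 3), pool now (2, 6, 6)
  T_f: need (1, 4, 2) fits (2, 6, 6); releases (1, 0, 2), pool now (3, 6, 8)
  T_i: need (2, 2, 5) fits (3, 6, 8); releases (0, 2, 1), pool now (3, 8, 9)
  T_d: need (0, 1, 6) fits (3, 8, 9); releases (0, 0, 1), pool now (3, 8, 10)


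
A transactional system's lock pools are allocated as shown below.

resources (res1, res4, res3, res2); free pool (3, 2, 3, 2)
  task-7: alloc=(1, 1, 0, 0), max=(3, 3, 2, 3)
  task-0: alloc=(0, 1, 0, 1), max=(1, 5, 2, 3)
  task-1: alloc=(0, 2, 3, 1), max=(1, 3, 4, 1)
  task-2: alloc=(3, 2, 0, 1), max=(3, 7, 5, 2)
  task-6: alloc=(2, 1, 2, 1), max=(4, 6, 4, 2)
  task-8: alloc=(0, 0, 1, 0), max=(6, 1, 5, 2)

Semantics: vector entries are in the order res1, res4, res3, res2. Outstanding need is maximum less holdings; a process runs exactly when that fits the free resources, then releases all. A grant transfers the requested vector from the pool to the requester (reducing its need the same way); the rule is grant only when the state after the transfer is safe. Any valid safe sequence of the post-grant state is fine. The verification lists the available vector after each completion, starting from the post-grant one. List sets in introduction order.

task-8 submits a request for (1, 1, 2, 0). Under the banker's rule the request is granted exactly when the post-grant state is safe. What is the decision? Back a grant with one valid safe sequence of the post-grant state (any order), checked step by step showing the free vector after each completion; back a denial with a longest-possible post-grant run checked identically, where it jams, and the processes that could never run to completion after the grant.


GRANT — the state after the grant stays safe, e.g. via task-1, task-7, task-0, task-6, task-2, task-8.
Key observation: (2, 1, 1, 2) free after granting still covers task-1 first, and each release covers the next.
Verifying the post-grant state step by step:
  pool = (2, 1, 1, 2)
  task-1: need (1, 1, 1, 0) fits (2, 1, 1, 2); releases (0, 2, 3, 1), pool now (2, 3, 4, 3)
  task-7: need (2, 2, 2, 3) fits (2, 3, 4, 3); releases (1, 1, 0, 0), pool now (3, 4, 4, 3)
  task-0: need (1, 4, 2, 2) fits (3, 4, 4, 3); releases (0, 1, 0, 1), pool now (3, 5, 4, 4)
  task-6: need (2, 5, 2, 1) fits (3, 5, 4, 4); releases (2, 1, 2, 1), pool now (5, 6, 6, 5)
  task-2: need (0, 5, 5, 1) fits (5, 6, 6, 5); releases (3, 2, 0, 1), pool now (8, 8, 6, 6)
  task-8: need (5, 0, 2, 2) fits (8, 8, 6, 6); releases (1, 1, 3, 0), pool now (9, 9, 9, 6)


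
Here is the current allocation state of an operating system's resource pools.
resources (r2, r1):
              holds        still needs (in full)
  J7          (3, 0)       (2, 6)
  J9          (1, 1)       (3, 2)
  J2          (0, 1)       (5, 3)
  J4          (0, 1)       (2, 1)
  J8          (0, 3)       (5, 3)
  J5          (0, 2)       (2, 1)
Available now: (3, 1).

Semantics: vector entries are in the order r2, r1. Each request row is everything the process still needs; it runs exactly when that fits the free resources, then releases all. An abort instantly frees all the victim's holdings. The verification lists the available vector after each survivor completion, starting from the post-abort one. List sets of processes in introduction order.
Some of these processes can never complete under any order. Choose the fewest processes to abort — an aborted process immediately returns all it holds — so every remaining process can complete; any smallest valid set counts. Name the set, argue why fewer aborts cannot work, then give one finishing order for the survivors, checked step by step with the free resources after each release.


The answer: abort J8.
Key observation: the deadlocked J7 becomes finishable only because J8 released (0, 3); it completes at step 4 below.
Minimality: the empty abort set fails — the state is deadlocked as it stands.
Survivors finish in the order: J5, J4, J9, J7, J2. Walking it through (pool after the aborts first):
  pool = (3, 4)
  J5 needs (2, 1) <= (3, 4) -> finishes; pool += (0, 2) = (3, 6)
  J4 needs (2, 1) <= (3, 6) -> finishes; pool += (0, 1) = (3, 7)
  J9 needs (3, 2) <= (3, 7) -> finishes; pool += (1, 1) = (4, 8)
  J7 needs (2, 6) <= (4, 8) -> finishes; pool += (3, 0) = (7, 8)
  J2 needs (5, 3) <= (7, 8) -> finishes; pool += (0, 1) = (7, 9)


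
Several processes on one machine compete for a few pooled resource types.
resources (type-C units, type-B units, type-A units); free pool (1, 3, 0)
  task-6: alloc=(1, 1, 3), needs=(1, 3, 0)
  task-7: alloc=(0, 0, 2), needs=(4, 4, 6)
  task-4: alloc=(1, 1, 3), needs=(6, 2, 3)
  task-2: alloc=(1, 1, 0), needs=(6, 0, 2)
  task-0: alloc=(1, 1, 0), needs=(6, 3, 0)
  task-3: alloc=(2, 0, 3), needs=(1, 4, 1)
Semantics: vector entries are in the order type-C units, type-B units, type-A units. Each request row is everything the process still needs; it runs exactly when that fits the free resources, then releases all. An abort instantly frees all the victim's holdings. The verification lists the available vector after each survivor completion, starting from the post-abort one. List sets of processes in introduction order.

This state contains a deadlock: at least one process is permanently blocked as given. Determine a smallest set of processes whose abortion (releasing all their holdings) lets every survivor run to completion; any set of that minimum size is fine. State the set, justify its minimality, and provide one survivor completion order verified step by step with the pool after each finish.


Abort task-4 and task-0.
Key observation: the returned (2, 2, 3) from task-4 and task-0 is what brings task-2 — unrunnable before, under any order — into play at step 3.
No one abort is enough; case by case: task-6 alone leaves task-4 blocked (short on type-C units); task-7 alone leaves task-4 blocked (short on type-C units); task-4 alone leaves task-2 blocked (short on type-C units); task-2 alone leaves task-4 blocked (short on type-C units); task-0 alone leaves task-4 blocked (short on type-C units); task-3 alone leaves task-4 blocked (short on type-C units).
The survivors complete as task-6, task-3, task-2, task-7. Walking it through (starting from the post-abort pool):
  pool = (3, 5, 3)
  task-6: need (1, 3, 0) fits (3, 5, 3); releases (1, 1, 3), pool now (4, 6, 6)
  task-3: need (1, 4, 1) fits (4, 6, 6); releases (2, 0, 3), pool now (6, 6, 9)
  task-2: need (6, 0, 2) fits (6, 6, 9); releases (1, 1, 0), pool now (7, 7, 9)
  task-7: need (4, 4, 6) fits (7, 7, 9); releases (0, 0, 2), pool now (7, 7, 11)


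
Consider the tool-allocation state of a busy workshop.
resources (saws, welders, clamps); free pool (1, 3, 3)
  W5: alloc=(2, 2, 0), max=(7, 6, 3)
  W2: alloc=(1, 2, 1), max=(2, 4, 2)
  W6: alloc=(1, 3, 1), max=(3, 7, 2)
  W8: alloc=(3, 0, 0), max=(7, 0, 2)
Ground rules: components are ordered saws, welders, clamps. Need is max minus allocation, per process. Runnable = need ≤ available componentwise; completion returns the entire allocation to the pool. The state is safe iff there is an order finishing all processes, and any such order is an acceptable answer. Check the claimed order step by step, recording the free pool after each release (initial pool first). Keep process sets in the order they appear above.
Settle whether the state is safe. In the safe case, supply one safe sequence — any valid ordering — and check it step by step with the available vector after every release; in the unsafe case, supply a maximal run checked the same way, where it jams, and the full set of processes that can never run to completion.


UNSAFE.
Key observation: W2, W6 can finish, but then (3, 8, 5) is all there is, and the blocked group's saws demands exceed it.
A maximal execution: W2, W6 — then nothing else fits. Step-by-step check:
  pool = (1, 3, 3)
  W2: need (1, 2, 1) fits (1, 3, 3); releases (1, 2, 1), pool now (2, 5, 4)
  W6: need (2, 4, 1) fits (2, 5, 4); releases (1, 3, 1), pool now (3, 8, 5)
  W5 still needs (5, 4, 3) but only (3, 8, 5) is free — short on saws
  W8 still needs (4, 0, 2) but only (3, 8, 5) is free — short on saws
Never able to finish: W5 and W8.


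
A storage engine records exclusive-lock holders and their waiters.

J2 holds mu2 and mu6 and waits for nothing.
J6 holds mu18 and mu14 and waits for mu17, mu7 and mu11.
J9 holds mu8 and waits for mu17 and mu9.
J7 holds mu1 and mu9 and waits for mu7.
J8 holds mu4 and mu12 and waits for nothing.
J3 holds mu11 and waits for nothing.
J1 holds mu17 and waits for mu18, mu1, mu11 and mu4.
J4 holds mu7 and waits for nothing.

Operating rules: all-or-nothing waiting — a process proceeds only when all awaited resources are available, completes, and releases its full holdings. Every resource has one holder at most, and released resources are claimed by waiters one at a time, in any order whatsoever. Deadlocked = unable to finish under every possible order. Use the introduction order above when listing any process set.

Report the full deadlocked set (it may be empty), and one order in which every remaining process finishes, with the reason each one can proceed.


The deadlocked set is J6, J9 and J1.
Key observation: J6 -> J1 -> J6 is a circular wait — nothing in it can go first; J9 waits into the deadlock from upstream.
A valid finishing order for the others: J4, J2, J3, J8, J7.
Verifying each step:
  run J4 (it waits on nothing); releases mu7
  run J2 (it waits on nothing); releases mu2 and mu6
  run J3 (it waits on nothing); releases mu11
  run J8 (it waits on nothing); releases mu4 and mu12
  run J7 (all its waits — mu7 — are resolved); releases mu1 and mu9


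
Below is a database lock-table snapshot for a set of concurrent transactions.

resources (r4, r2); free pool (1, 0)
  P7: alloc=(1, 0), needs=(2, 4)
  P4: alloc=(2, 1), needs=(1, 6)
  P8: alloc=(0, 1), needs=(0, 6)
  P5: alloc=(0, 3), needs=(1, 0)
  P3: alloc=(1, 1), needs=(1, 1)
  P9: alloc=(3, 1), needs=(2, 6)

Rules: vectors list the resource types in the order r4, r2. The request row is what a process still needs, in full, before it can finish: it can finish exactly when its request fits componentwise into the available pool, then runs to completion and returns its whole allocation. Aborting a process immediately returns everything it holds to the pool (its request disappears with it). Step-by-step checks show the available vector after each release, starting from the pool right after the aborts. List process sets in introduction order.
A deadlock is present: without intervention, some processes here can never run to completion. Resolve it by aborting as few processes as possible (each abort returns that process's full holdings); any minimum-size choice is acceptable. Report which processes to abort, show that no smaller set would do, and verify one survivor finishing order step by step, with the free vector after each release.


The answer: abort P8 and P9.
Key observation: before aborting P8 and P9, P4 was permanently blocked — no order could ever run it; afterwards it completes at step 4.
Minimality, checking each single-abort alternative: P7 alone leaves P4 blocked (short on r2); P4 alone leaves P8 blocked (short on r2); P8 alone leaves P4 blocked (short on r2); P5 alone leaves P4 blocked (short on r2); P3 alone leaves P4 blocked (short on r2); P9 alone leaves P4 blocked (short on r2).
One survivor order: P5, P3, P7, P4. Walking it through (post-abort pool first):
  pool = (4, 2)
  P5: need (1, 0) fits (4, 2); releases (0, 3), pool now (4, 5)
  P3: need (1, 1) fits (4, 5); releases (1, 1), pool now (5, 6)
  P7: need (2, 4) fits (5, 6); releases (1, 0), pool now (6, 6)
  P4: need (1, 6) fits (6, 6); releases (2, 1), pool now (8, 7)


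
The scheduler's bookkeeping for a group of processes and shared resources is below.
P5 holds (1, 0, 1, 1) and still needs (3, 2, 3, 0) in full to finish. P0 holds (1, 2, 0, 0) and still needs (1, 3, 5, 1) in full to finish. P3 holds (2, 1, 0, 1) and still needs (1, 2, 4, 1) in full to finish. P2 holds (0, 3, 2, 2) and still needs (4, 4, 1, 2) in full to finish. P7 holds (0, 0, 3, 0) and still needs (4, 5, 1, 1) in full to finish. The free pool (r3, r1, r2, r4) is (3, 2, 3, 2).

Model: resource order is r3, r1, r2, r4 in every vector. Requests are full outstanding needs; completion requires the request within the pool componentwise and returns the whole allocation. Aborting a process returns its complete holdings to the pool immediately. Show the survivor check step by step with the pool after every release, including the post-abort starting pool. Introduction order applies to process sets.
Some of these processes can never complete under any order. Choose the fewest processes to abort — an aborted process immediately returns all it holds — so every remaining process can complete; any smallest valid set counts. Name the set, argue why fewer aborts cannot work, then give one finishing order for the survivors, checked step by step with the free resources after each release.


The answer: abort P2.
Key observation: the deadlocked P0 becomes finishable only because P2 released (0, 3, 2, 2); it completes at step 2 below.
Minimality: the empty abort set fails — the state is deadlocked as it stands.
The survivors complete as P5, P0, P7, P3. Check, step by step (starting from the post-abort pool):
  pool = (3, 5, 5, 4)
  P5: need (3, 2, 3, 0) fits (3, 5, 5, 4); releases (1, 0, 1, 1), pool now (4, 5, 6, 5)
  P0: need (1, 3, 5, 1) fits (4, 5, 6, 5); releases (1, 2, 0, 0), pool now (5, 7, 6, 5)
  P7: need (4, 5, 1, 1) fits (5, 7, 6, 5); releases (0, 0, 3, 0), pool now (5, 7, 9, 5)
  P3: need (1, 2, 4, 1) fits (5, 7, 9, 5); releases (2, 1, 0, 1), pool now (7, 8, 9, 6)


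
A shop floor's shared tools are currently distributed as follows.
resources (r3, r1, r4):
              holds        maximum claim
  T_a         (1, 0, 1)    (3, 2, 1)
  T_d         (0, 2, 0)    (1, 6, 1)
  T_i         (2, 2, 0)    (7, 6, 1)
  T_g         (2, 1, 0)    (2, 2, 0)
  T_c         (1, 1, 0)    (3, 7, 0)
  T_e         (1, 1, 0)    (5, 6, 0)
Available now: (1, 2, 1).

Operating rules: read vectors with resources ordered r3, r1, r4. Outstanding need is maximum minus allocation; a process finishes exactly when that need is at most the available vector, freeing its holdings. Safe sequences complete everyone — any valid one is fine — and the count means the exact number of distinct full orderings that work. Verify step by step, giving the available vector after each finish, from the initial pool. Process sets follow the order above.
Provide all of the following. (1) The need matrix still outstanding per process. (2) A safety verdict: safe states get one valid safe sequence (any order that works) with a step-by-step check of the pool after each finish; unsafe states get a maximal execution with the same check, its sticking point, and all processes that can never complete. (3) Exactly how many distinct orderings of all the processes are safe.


(1) Remaining need (order r3, r1, r4):
  T_a: (2, 2, 0)
  T_d: (1, 4, 1)
  T_i: (5, 4, 1)
  T_g: (0, 1, 0)
  T_c: (2, 6, 0)
  T_e: (4, 5, 0)
(2) UNSAFE — no complete ordering exists.
Key observation: even finishing T_g, T_a leaves just (4, 3, 2) free — too little r1 for any of the remaining processes.
Going as far as possible: T_g, T_a; after that, nothing fits. Walking it through:
  pool = (1, 2, 1)
  T_g: need (0, 1, 0) fits (1, 2, 1); releases (2, 1, 0), pool now (3, 3, 1)
  T_a: need (2, 2, 0) fits (3, 3, 1); releases (1, 0, 1), pool now (4, 3, 2)
  T_d cannot run: need (1, 4, 1) vs free (4, 3, 2) (insufficient r1)
  T_i cannot run: need (5, 4, 1) vs free (4, 3, 2) (insufficient r3 and r1)
  T_c cannot run: need (2, 6, 0) vs free (4, 3, 2) (insufficient r1)
  T_e cannot run: need (4, 5, 0) vs free (4, 3, 2) (insufficient r1)
Processes that can never finish: T_d, T_i, T_c and T_e.
(3) Exactly 0 of the possible complete orderings are safe sequences.


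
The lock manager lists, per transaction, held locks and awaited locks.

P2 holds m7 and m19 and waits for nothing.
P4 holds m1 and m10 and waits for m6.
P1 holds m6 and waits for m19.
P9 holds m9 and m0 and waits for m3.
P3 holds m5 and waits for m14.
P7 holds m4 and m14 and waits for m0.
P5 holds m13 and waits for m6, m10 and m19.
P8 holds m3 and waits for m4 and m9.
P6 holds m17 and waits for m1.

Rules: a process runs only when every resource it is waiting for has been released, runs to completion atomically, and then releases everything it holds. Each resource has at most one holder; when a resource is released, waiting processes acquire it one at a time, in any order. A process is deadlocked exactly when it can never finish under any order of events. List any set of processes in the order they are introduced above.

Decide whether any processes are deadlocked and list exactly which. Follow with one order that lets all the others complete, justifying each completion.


Deadlocked set: P9, P3, P7 and P8.
Key observation: P9 -> P8 -> P9 is a circular wait — nothing in it can go first; P7 is caught in further circular waits and P3 waits into the deadlock from upstream.
One completion order for the rest: P2, P1, P4, P5, P6.
Check, step by step:
  P2 waits on nothing -> runs at once and releases m7 and m19
  P1: everything it awaited (m19) is free; runs, freeing m6
  P4: everything it awaited (m6) is free; runs, freeing m1 and m10
  P5: everything it awaited (m6, m10 and m19) is free; runs, freeing m13
  P6: everything it awaited (m1) is free; runs, freeing m17


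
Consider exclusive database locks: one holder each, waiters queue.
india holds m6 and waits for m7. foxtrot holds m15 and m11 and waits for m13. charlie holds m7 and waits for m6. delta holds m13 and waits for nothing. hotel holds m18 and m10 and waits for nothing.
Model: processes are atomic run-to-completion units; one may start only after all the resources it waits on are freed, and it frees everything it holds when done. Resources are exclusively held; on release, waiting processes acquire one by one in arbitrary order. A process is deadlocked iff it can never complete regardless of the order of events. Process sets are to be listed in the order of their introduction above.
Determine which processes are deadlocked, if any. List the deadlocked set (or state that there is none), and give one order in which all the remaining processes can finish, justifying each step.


Deadlocked set: india and charlie.
Key observation: along india -> charlie -> india, each member waits on what the next one holds — a deadlock; no other process is dragged down with it.
The rest can finish in the order delta, hotel, foxtrot.
Step-by-step check:
  run delta (it waits on nothing); releases m13
  run hotel (it waits on nothing); releases m18 and m10
  foxtrot: everything it awaited (m13) is free; runs, freeing m15 and m11


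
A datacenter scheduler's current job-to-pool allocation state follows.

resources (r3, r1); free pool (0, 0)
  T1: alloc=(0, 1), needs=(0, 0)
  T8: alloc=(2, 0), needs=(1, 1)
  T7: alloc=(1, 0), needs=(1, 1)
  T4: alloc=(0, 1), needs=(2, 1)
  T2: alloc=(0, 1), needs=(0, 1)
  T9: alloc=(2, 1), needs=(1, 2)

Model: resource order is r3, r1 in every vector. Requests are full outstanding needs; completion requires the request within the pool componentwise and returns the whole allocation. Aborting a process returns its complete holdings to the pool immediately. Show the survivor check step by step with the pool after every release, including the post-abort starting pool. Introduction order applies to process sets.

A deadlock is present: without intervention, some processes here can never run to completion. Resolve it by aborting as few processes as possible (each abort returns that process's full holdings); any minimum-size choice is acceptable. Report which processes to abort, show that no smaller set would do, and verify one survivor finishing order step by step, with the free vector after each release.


Abort T8.
Key observation: T4 had no path to completion before; after the abort of T8 ((2, 0) returned), step 2 is where it fits.
No smaller set exists: with zero aborts the deadlock remains.
The survivors complete as T1, T4, T7, T9, T2. Verifying each step (starting from the post-abort pool):
  pool = (2, 0)
  T1 needs (0, 0) <= (2, 0) -> finishes; pool += (0, 1) = (2, 1)
  T4 needs (2, 1) <= (2, 1) -> finishes; pool += (0, 1) = (2, 2)
  T7 needs (1, 1) <= (2, 2) -> finishes; pool += (1, 0) = (3, 2)
  T9 needs (1, 2) <= (3, 2) -> finishes; pool += (2, 1) = (5, 3)
  T2 needs (0, 1) <= (5, 3) -> finishes; pool += (0, 1) = (5, 4)


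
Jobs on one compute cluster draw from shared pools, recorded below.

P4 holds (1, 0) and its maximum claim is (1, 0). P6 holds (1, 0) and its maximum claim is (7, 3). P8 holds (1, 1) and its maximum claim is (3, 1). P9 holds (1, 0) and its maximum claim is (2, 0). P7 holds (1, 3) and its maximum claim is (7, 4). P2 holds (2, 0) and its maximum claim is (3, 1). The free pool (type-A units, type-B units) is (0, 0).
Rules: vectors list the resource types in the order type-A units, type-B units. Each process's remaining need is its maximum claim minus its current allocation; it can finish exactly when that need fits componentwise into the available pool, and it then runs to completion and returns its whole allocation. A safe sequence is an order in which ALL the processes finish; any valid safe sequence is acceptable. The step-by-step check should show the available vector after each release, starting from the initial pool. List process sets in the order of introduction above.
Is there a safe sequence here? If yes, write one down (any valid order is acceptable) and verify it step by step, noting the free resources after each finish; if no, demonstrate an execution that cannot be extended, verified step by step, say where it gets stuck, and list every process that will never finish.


UNSAFE — no complete ordering exists.
Key observation: P4, P9, P8, P2 can finish, but then (5, 1) is all there is, and the blocked group's type-A units demands exceed it.
The run P4, P9, P8, P2 cannot be extended any further. Walking it through:
  pool = (0, 0)
  P4: need (0, 0) fits (0, 0); releases (1, 0), pool now (1, 0)
  P9: need (1, 0) fits (1, 0); releases (1, 0), pool now (2, 0)
  P8: need (2, 0) fits (2, 0); releases (1, 1), pool now (3, 1)
  P2: need (1, 1) fits (3, 1); releases (2, 0), pool now (5, 1)
  P6 still needs (6, 3) but only (5, 1) is free — short on type-A units and type-B units
  P7 still needs (6, 1) but only (5, 1) is free — short on type-A units
Never able to finish: P6 and P7.


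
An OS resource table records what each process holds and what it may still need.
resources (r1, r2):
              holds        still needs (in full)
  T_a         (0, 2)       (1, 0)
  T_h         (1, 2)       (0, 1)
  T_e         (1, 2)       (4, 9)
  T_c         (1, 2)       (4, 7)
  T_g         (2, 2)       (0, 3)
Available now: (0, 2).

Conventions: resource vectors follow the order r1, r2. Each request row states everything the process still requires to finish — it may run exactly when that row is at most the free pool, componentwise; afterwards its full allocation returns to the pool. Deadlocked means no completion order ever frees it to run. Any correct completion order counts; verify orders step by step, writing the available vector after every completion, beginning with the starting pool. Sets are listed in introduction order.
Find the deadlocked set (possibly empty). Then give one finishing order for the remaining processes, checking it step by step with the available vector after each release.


The deadlocked set is T_e and T_c.
Key observation: the wall is r1: completing T_h, T_a, T_g brings the pool only to (3, 8), and all the rest need more.
One completion order for the rest: T_h, T_a, T_g. Walking it through:
  pool = (0, 2)
  run T_h (needs (0, 1), free (0, 2)); after release of (1, 2) the pool is (1, 4)
  run T_a (needs (1, 0), free (1, 4)); after release of (0, 2) the pool is (1, 6)
  run T_g (needs (0, 3), free (1, 6)); after release of (2, 2) the pool is (3, 8)
The blocked processes can never fit:
  T_e still needs (4, 9) but only (3, 8) is free — short on r1 and r2
  T_c still needs (4, 7) but only (3, 8) is free — short on r1


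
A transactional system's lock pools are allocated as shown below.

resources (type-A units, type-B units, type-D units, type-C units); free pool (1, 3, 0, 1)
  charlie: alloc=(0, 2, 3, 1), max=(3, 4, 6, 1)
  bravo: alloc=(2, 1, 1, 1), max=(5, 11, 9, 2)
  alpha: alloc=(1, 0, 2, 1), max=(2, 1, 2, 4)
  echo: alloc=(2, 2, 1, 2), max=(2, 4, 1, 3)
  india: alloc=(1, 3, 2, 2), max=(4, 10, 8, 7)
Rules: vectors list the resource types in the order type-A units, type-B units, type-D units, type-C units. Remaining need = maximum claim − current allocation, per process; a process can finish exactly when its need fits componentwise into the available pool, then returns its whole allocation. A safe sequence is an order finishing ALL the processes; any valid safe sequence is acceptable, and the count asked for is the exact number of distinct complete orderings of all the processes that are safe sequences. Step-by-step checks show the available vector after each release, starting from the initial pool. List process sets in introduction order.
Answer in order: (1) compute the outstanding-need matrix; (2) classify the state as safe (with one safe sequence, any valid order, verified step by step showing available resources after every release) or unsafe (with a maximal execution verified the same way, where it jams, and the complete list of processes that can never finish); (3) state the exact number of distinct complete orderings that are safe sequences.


(1) Outstanding need per process (order type-A units, type-B units, type-D units, type-C units):
  charlie: (3, 2, 3, 0)
  bravo: (3, 10, 8, 1)
  alpha: (1, 1, 0, 3)
  echo: (0, 2, 0, 1)
  india: (3, 7, 6, 5)
(2) SAFE — a valid safe sequence is echo, alpha, charlie, india, bravo.
Key observation: at echo the run first touches a limit — (0, 2, 0, 1) against (1, 3, 0, 1), exact on a resource it actually requests.
Check, step by step:
  pool = (1, 3, 0, 1)
  echo: need (0, 2, 0, 1) fits (1, 3, 0, 1); releases (2, 2, 1, 2), pool now (3, 5, 1, 3)
  alpha: need (1, 1, 0, 3) fits (3, 5, 1, 3); releases (1, 0, 2, 1), pool now (4, 5, 3, 4)
  charlie: need (3, 2, 3, 0) fits (4, 5, 3, 4); releases (0, 2, 3, 1), pool now (4, 7, 6, 5)
  india: need (3, 7, 6, 5) fits (4, 7, 6, 5); releases (1, 3, 2, 2), pool now (5, 10, 8, 7)
  bravo: need (3, 10, 8, 1) fits (5, 10, 8, 7); releases (2, 1, 1, 1), pool now (7, 11, 9, 8)
(3) Precisely 1 of the possible complete orderings is a safe sequence.
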